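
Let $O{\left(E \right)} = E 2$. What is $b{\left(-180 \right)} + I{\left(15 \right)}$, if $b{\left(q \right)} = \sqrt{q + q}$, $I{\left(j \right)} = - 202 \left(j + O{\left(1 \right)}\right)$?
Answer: $-3434 + 6 i \sqrt{10} \approx -3434.0 + 18.974 i$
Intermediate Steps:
$O{\left(E \right)} = 2 E$
$I{\left(j \right)} = -404 - 202 j$ ($I{\left(j \right)} = - 202 \left(j + 2 \cdot 1\right) = - 202 \left(j + 2\right) = - 202 \left(2 + j\right) = -404 - 202 j$)
$b{\left(q \right)} = \sqrt{2} \sqrt{q}$ ($b{\left(q \right)} = \sqrt{2 q} = \sqrt{2} \sqrt{q}$)
$b{\left(-180 \right)} + I{\left(15 \right)} = \sqrt{2} \sqrt{-180} - 3434 = \sqrt{2} \cdot 6 i \sqrt{5} - 3434 = 6 i \sqrt{10} - 3434 = -3434 + 6 i \sqrt{10}$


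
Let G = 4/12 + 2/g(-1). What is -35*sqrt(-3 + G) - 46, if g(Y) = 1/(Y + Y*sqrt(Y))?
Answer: -46 - 35*sqrt(-42 - 18*I)/3 ≈ -61.857 + 77.254*I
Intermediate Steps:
g(Y) = 1/(Y + Y**(3/2))
G = -5/3 - 2*I (G = 4/12 + 2/(1/(-1 + (-1)**(3/2))) = 4*(1/12) + 2/(1/(-1 - I)) = 1/3 + 2/(((-1 + I)/2)) = 1/3 + 2*(-1 - I) = 1/3 + (-2 - 2*I) = -5/3 - 2*I ≈ -1.6667 - 2.0*I)
-35*sqrt(-3 + G) - 46 = -35*sqrt(-3 + (-5/3 - 2*I)) - 46 = -35*sqrt(-14/3 - 2*I) - 46 = -46 - 35*sqrt(-14/3 - 2*I)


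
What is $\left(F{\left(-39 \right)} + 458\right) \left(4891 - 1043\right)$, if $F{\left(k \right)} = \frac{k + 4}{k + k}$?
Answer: $\frac{5292332}{3} \approx 1.7641 \cdot 10^{6}$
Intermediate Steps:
$F{\left(k \right)} = \frac{4 + k}{2 k}$
$\left(F{\left(-39 \right)} + 458\right) \left(4891 - 1043\right) = \left(\frac{4 - 39}{2 \left(-39\right)} + 458\right) \left(4891 - 1043\right) = \left(\frac{1}{2} \left(- \frac{1}{39}\right) \left(-35\right) + 458\right) 3848 = \left(\frac{35}{78} + 458\right) 3848 = \frac{35759}{78} \cdot 3848 = \frac{5292332}{3}$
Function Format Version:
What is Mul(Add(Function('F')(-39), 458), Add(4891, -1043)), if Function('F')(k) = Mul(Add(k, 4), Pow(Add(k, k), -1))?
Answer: Rational(5292332, 3) ≈ 1.7641e+6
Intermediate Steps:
Function('F')(k) = Mul(Rational(1, 2), Pow(k, -1), Add(4, k)) (Function('F')(k) = Mul(Add(4, k), Pow(Mul(2, k), -1)) = Mul(Add(4, k), Mul(Rational(1, 2), Pow(k, -1))) = Mul(Rational(1, 2), Pow(k, -1), Add(4, k)))
Mul(Add(Function('F')(-39), 458), Add(4891, -1043)) = Mul(Add(Mul(Rational(1, 2), Pow(-39, -1), Add(4, -39)), 458), Add(4891, -1043)) = Mul(Add(Mul(Rational(1, 2), Rational(-1, 39), -35), 458), 3848) = Mul(Add(Rational(35, 78), 458), 3848) = Mul(Rational(35759, 78), 3848) = Rational(5292332, 3)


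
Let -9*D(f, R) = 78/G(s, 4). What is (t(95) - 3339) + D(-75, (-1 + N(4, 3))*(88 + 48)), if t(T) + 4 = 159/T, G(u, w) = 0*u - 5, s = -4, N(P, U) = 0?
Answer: -951784/285 ≈ -3339.6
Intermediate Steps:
G(u, w) = -5 (G(u, w) = 0 - 5 = -5)
t(T) = -4 + 159/T
D(f, R) = 26/15 (D(f, R) = -26/(3*(-5)) = -26*(-1)/(3*5) = -⅑*(-78/5) = 26/15)
(t(95) - 3339) + D(-75, (-1 + N(4, 3))*(88 + 48)) = ((-4 + 159/95) - 3339) + 26/15 = (-221/95 - 3339) + 26/15 = -317426/95 + 26/15 = -951784/285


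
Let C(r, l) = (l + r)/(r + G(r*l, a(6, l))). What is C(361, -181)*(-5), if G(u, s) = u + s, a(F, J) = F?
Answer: 150/10829 ≈ 0.013852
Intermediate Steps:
G(u, s) = s + u
C(r, l) = (l + r)/(6 + r + l*r) (C(r, l) = (l + r)/(r + (6 + r*l)) = (l + r)/(r + (6 + l*r)) = (l + r)/(6 + r + l*r))
C(361, -181)*(-5) = ((-181 + 361)/(6 + 361 - 181*361))*(-5) = (180/(6 + 361 - 65341))*(-5) = (180/(-64974))*(-5) = -1/64974*180*(-5) = -30/10829*(-5) = 150/10829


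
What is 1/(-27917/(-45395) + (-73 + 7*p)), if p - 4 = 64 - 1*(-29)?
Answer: 45395/27537287 ≈ 0.0016485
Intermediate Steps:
p = 97 (p = 4 + (64 - 1*(-29)) = 4 + (64 + 29) = 4 + 93 = 97)
1/(-27917/(-45395) + (-73 + 7*p)) = 1/(-27917/(-45395) + (-73 + 7*97)) = 1/(-27917*(-1/45395) + (-73 + 679)) = 1/(27917/45395 + 606) = 1/(27537287/45395) = 45395/27537287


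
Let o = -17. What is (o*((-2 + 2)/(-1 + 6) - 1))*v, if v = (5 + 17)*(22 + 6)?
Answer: 10472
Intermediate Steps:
v = 616 (v = 22*28 = 616)
(o*((-2 + 2)/(-1 + 6) - 1))*v = -17*((-2 + 2)/(-1 + 6) - 1)*616 = -17*(0/5 - 1)*616 = -17*(0*(⅕) - 1)*616 = -17*(0 - 1)*616 = -17*(-1)*616 = 17*616 = 10472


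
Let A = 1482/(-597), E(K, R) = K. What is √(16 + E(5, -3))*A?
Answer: -494*√21/199 ≈ -11.376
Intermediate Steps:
A = -494/199 (A = 1482*(-1/597) = -494/199 ≈ -2.4824)
√(16 + E(5, -3))*A = √(16 + 5)*(-494/199) = √21*(-494/199) = -494*√21/199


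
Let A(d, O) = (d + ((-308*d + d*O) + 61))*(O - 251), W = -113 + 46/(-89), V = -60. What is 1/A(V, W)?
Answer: -7921/73026585138 ≈ -1.0847e-7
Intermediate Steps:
W = -10103/89 (W = -113 + 46*(-1/89) = -113 - 46/89 = -10103/89 ≈ -113.52)
A(d, O) = (-251 + O)*(61 - 307*d + O*d) (A(d, O) = (d + ((-308*d + O*d) + 61))*(-251 + O) = (d + (61 - 308*d + O*d))*(-251 + O) = (61 - 307*d + O*d)*(-251 + O) = (-251 + O)*(61 - 307*d + O*d))
1/A(V, W) = 1/(-15311 + 61*(-10103/89) + 77057*(-60) - 60*(-10103/89)**2 - 558*(-10103/89)*(-60)) = 1/(-15311 - 616283/89 - 4623420 - 60*102070609/7921 - 338248440/89) = 1/(-15311 - 616283/89 - 4623420 - 6124236540/7921 - 338248440/89) = 1/(-73026585138/7921) = -7921/73026585138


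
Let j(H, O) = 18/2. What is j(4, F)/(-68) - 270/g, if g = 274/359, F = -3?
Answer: -3296853/9316 ≈ -353.89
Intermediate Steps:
g = 274/359 (g = 274*(1/359) = 274/359 ≈ 0.76323)
j(H, O) = 9 (j(H, O) = 18*(½) = 9)
j(4, F)/(-68) - 270/g = 9/(-68) - 270/274/359 = 9*(-1/68) - 270*359/274 = -9/68 - 48465/137 = -3296853/9316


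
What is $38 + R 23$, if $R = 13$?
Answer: $337$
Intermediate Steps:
$38 + R 23 = 38 + 13 \cdot 23 = 38 + 299 = 337$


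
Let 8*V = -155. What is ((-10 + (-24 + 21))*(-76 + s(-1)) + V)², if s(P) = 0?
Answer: 60047001/64 ≈ 9.3823e+5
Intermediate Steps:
V = -155/8 (V = (⅛)*(-155) = -155/8 ≈ -19.375)
((-10 + (-24 + 21))*(-76 + s(-1)) + V)² = ((-10 + (-24 + 21))*(-76 + 0) - 155/8)² = ((-10 - 3)*(-76) - 155/8)² = (-13*(-76) - 155/8)² = (988 - 155/8)² = (7749/8)² = 60047001/64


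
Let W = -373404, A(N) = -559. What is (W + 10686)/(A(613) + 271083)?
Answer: -181359/135262 ≈ -1.3408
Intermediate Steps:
(W + 10686)/(A(613) + 271083) = (-373404 + 10686)/(-559 + 271083) = -362718/270524 = -362718*1/270524 = -181359/135262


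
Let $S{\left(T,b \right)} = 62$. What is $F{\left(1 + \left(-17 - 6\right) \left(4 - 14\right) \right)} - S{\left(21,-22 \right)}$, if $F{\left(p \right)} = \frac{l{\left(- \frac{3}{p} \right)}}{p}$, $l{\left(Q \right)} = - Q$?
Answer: $- \frac{1102793}{17787} \approx -62.0$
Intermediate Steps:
$F{\left(p \right)} = \frac{3}{p^{2}}$ ($F{\left(p \right)} = \frac{\left(-1\right) \left(- \frac{3}{p}\right)}{p} = \frac{3 \frac{1}{p}}{p} = \frac{3}{p^{2}}$)
$F{\left(1 + \left(-17 - 6\right) \left(4 - 14\right) \right)} - S{\left(21,-22 \right)} = \frac{3}{\left(1 + \left(-17 - 6\right) \left(4 - 14\right)\right)^{2}} - 62 = \frac{3}{\left(1 - -230\right)^{2}} - 62 = \frac{3}{\left(1 + 230\right)^{2}} - 62 = \frac{3}{53361} - 62 = 3 \cdot \frac{1}{53361} - 62 = \frac{1}{17787} - 62 = - \frac{1102793}{17787}$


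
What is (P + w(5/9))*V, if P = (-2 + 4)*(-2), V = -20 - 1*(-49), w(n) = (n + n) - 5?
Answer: -2059/9 ≈ -228.78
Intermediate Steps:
w(n) = -5 + 2*n (w(n) = 2*n - 5 = -5 + 2*n)
V = 29 (V = -20 + 49 = 29)
P = -4 (P = 2*(-2) = -4)
(P + w(5/9))*V = (-4 + (-5 + 2*(5/9)))*29 = (-4 + (-5 + 10/9))*29 = (-4 - 35/9)*29 = -71/9*29 = -2059/9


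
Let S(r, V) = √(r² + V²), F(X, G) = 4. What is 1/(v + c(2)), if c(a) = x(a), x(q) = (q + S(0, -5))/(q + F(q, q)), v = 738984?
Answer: 6/4433911 ≈ 1.3532e-6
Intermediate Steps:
S(r, V) = √(V² + r²)
x(q) = (5 + q)/(4 + q) (x(q) = (q + √((-5)² + 0²))/(q + 4) = (q + √(25 + 0))/(4 + q) = (q + √25)/(4 + q) = (q + 5)/(4 + q) = (5 + q)/(4 + q))
c(a) = (5 + a)/(4 + a)
1/(v + c(2)) = 1/(738984 + (5 + 2)/(4 + 2)) = 1/(738984 + 7/6) = 1/(4433911/6) = 6/4433911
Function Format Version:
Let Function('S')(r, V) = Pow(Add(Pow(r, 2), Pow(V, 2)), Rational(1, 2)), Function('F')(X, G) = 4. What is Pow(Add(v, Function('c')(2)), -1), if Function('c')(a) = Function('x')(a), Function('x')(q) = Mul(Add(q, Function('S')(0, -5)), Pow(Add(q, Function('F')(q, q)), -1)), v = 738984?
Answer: Rational(6, 4433911) ≈ 1.3532e-6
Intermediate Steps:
Function('S')(r, V) = Pow(Add(Pow(V, 2), Pow(r, 2)), Rational(1, 2))
Function('x')(q) = Mul(Pow(Add(4, q), -1), Add(5, q)) (Function('x')(q) = Mul(Add(q, Pow(Add(Pow(-5, 2), Pow(0, 2)), Rational(1, 2))), Pow(Add(q, 4), -1)) = Mul(Add(q, Pow(Add(25, 0), Rational(1, 2))), Pow(Add(4, q), -1)) = Mul(Add(q, Pow(25, Rational(1, 2))), Pow(Add(4, q), -1)) = Mul(Add(q, 5), Pow(Add(4, q), -1)) = Mul(Add(5, q), Pow(Add(4, q), -1)) = Mul(Pow(Add(4, q), -1), Add(5, q)))
Function('c')(a) = Mul(Pow(Add(4, a), -1), Add(5, a))
Pow(Add(v, Function('c')(2)), -1) = Pow(Add(738984, Mul(Pow(Add(4, 2), -1), Add(5, 2))), -1) = Pow(Add(738984, Mul(Pow(6, -1), 7)), -1) = Pow(Add(738984, Mul(Rational(1, 6), 7)), -1) = Pow(Add(738984, Rational(7, 6)), -1) = Pow(Rational(4433911, 6), -1) = Rational(6, 4433911)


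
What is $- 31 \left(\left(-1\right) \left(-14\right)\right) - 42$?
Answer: $-476$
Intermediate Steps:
$- 31 \left(\left(-1\right) \left(-14\right)\right) - 42 = \left(-31\right) 14 - 42 = -434 - 42 = -476$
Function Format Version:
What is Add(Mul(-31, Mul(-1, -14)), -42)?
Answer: -476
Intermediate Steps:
Add(Mul(-31, Mul(-1, -14)), -42) = Add(Mul(-31, 14), -42) = Add(-434, -42) = -476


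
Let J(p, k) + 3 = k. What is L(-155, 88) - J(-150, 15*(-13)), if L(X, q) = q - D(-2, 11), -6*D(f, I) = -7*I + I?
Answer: 275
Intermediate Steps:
D(f, I) = I (D(f, I) = -(-7*I + I)/6 = -(-1)*I = I)
J(p, k) = -3 + k
L(X, q) = -11 + q (L(X, q) = q - 1*11 = q - 11 = -11 + q)
L(-155, 88) - J(-150, 15*(-13)) = (-11 + 88) - (-3 + 15*(-13)) = 77 - (-3 - 195) = 77 - 1*(-198) = 77 + 198 = 275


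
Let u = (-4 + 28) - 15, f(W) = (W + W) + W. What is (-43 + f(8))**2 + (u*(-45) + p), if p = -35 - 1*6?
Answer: -85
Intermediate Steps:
p = -41 (p = -35 - 6 = -41)
f(W) = 3*W (f(W) = 2*W + W = 3*W)
u = 9 (u = 24 - 15 = 9)
(-43 + f(8))**2 + (u*(-45) + p) = (-43 + 3*8)**2 + (9*(-45) - 41) = (-43 + 24)**2 + (-405 - 41) = (-19)**2 - 446 = 361 - 446 = -85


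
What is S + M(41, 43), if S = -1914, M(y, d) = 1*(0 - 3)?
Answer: -1917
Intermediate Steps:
M(y, d) = -3 (M(y, d) = 1*(-3) = -3)
S + M(41, 43) = -1914 - 3 = -1917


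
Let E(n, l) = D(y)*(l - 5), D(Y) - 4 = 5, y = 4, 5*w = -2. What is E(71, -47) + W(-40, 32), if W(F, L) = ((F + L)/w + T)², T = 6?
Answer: 208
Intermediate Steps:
w = -⅖ (w = (⅕)*(-2) = -⅖ ≈ -0.40000)
D(Y) = 9 (D(Y) = 4 + 5 = 9)
E(n, l) = -45 + 9*l (E(n, l) = 9*(l - 5) = 9*(-5 + l) = -45 + 9*l)
W(F, L) = (6 - 5*F/2 - 5*L/2)² (W(F, L) = ((F + L)/(-⅖) + 6)² = ((F + L)*(-5/2) + 6)² = ((-5*F/2 - 5*L/2) + 6)² = (6 - 5*F/2 - 5*L/2)²)
E(71, -47) + W(-40, 32) = (-45 + 9*(-47)) + (-12 + 5*(-40) + 5*32)²/4 = (-45 - 423) + (-12 - 200 + 160)²/4 = -468 + (¼)*(-52)² = -468 + (¼)*2704 = -468 + 676 = 208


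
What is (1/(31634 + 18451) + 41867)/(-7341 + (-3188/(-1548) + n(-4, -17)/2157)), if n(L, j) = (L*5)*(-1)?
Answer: -32415063077116/5682086626125 ≈ -5.7048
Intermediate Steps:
n(L, j) = -5*L (n(L, j) = (5*L)*(-1) = -5*L)
(1/(31634 + 18451) + 41867)/(-7341 + (-3188/(-1548) + n(-4, -17)/2157)) = (1/(31634 + 18451) + 41867)/(-7341 + (-3188/(-1548) - 5*(-4)/2157)) = (1/50085 + 41867)/(-7341 + (-3188*(-1/1548) + 20*(1/2157))) = (1/50085 + 41867)/(-7341 + (797/387 + 20/2157)) = 2096908696/(50085*(-7341 + 575623/278253)) = 2096908696/(50085*(-2042079650/278253)) = (2096908696/50085)*(-278253/2042079650) = -32415063077116/5682086626125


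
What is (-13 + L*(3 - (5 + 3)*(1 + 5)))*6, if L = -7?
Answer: 1812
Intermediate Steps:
(-13 + L*(3 - (5 + 3)*(1 + 5)))*6 = (-13 - 7*(3 - (5 + 3)*(1 + 5)))*6 = (-13 - 7*(3 - 8*6))*6 = (-13 - 7*(3 - 1*48))*6 = (-13 - 7*(3 - 48))*6 = (-13 - 7*(-45))*6 = (-13 + 315)*6 = 302*6 = 1812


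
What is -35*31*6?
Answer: -6510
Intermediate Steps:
-35*31*6 = -1085*6 = -6510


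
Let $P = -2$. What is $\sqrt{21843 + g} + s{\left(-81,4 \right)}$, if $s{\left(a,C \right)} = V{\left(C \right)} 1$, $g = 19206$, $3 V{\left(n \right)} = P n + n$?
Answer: $- \frac{4}{3} + 3 \sqrt{4561} \approx 201.27$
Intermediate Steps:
$V{\left(n \right)} = - \frac{n}{3}$ ($V{\left(n \right)} = \frac{- 2 n + n}{3} = \frac{\left(-1\right) n}{3} = - \frac{n}{3}$)
$s{\left(a,C \right)} = - \frac{C}{3}$ ($s{\left(a,C \right)} = - \frac{C}{3} \cdot 1 = - \frac{C}{3}$)
$\sqrt{21843 + g} + s{\left(-81,4 \right)} = \sqrt{21843 + 19206} - \frac{4}{3} = \sqrt{41049} - \frac{4}{3} = 3 \sqrt{4561} - \frac{4}{3} = - \frac{4}{3} + 3 \sqrt{4561}$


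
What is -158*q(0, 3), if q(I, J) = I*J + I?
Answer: 0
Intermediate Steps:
q(I, J) = I + I*J
-158*q(0, 3) = -0*(1 + 3) = -0*4 = -158*0 = 0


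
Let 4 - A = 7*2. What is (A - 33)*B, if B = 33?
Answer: -1419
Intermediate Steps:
A = -10 (A = 4 - 7*2 = 4 - 1*14 = 4 - 14 = -10)
(A - 33)*B = (-10 - 33)*33 = -43*33 = -1419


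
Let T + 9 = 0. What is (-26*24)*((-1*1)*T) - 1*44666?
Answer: -50282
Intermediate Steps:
T = -9 (T = -9 + 0 = -9)
(-26*24)*((-1*1)*T) - 1*44666 = (-26*24)*(-1*1*(-9)) - 1*44666 = -(-624)*(-9) - 44666 = -624*9 - 44666 = -5616 - 44666 = -50282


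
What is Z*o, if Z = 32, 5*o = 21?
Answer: 672/5 ≈ 134.40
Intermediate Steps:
o = 21/5 (o = (⅕)*21 = 21/5 ≈ 4.2000)
Z*o = 32*(21/5) = 672/5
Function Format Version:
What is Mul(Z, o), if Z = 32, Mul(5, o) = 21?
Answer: Rational(672, 5) ≈ 134.40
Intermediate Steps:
o = Rational(21, 5) (o = Mul(Rational(1, 5), 21) = Rational(21, 5) ≈ 4.2000)
Mul(Z, o) = Mul(32, Rational(21, 5)) = Rational(672, 5)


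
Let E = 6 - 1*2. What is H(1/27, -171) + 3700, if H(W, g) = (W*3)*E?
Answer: 33304/9 ≈ 3700.4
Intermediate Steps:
E = 4 (E = 6 - 2 = 4)
H(W, g) = 12*W (H(W, g) = (W*3)*4 = (3*W)*4 = 12*W)
H(1/27, -171) + 3700 = 12/27 + 3700 = 12*(1/27) + 3700 = 4/9 + 3700 = 33304/9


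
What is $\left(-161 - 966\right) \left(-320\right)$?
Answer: $360640$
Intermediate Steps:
$\left(-161 - 966\right) \left(-320\right) = \left(-1127\right) \left(-320\right) = 360640$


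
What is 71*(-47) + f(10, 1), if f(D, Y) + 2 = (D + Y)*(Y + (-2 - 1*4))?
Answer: -3394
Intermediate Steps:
f(D, Y) = -2 + (-6 + Y)*(D + Y) (f(D, Y) = -2 + (D + Y)*(Y + (-2 - 1*4)) = -2 + (D + Y)*(Y + (-2 - 4)) = -2 + (D + Y)*(Y - 6) = -2 + (D + Y)*(-6 + Y) = -2 + (-6 + Y)*(D + Y))
71*(-47) + f(10, 1) = 71*(-47) + (-2 + 1² - 6*10 - 6*1 + 10*1) = -3337 + (-2 + 1 - 60 - 6 + 10) = -3337 - 57 = -3394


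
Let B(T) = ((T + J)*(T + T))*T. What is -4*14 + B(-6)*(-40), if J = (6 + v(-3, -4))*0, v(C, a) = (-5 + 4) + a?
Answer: 17224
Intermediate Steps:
v(C, a) = -1 + a
J = 0 (J = (6 + (-1 - 4))*0 = (6 - 5)*0 = 1*0 = 0)
B(T) = 2*T**3 (B(T) = ((T + 0)*(T + T))*T = (T*(2*T))*T = (2*T**2)*T = 2*T**3)
-4*14 + B(-6)*(-40) = -4*14 + (2*(-6)**3)*(-40) = -56 + (2*(-216))*(-40) = -56 - 432*(-40) = -56 + 17280 = 17224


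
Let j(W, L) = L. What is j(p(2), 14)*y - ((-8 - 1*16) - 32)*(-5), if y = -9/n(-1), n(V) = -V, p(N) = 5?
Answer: -406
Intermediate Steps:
y = -9 (y = -9/((-1*(-1))) = -9/1 = -9*1 = -9)
j(p(2), 14)*y - ((-8 - 1*16) - 32)*(-5) = 14*(-9) - ((-8 - 1*16) - 32)*(-5) = -126 - ((-8 - 16) - 32)*(-5) = -126 - (-24 - 32)*(-5) = -126 - (-56)*(-5) = -126 - 1*280 = -126 - 280 = -406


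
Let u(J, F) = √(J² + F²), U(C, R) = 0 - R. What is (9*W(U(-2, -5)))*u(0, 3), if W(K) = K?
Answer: 135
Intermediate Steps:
U(C, R) = -R
u(J, F) = √(F² + J²)
(9*W(U(-2, -5)))*u(0, 3) = (9*(-1*(-5)))*√(3² + 0²) = (9*5)*√(9 + 0) = 45*√9 = 45*3 = 135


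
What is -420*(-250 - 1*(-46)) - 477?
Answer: 85203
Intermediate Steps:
-420*(-250 - 1*(-46)) - 477 = -420*(-250 + 46) - 477 = -420*(-204) - 477 = 85680 - 477 = 85203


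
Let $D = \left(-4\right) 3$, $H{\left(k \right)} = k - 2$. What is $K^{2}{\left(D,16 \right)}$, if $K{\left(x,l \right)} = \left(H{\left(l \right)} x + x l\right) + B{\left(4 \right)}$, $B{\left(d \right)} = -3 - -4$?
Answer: $128881$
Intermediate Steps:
$B{\left(d \right)} = 1$ ($B{\left(d \right)} = -3 + 4 = 1$)
$H{\left(k \right)} = -2 + k$
$D = -12$
$K{\left(x,l \right)} = 1 + l x + x \left(-2 + l\right)$ ($K{\left(x,l \right)} = \left(\left(-2 + l\right) x + x l\right) + 1 = \left(x \left(-2 + l\right) + l x\right) + 1 = \left(l x + x \left(-2 + l\right)\right) + 1 = 1 + l x + x \left(-2 + l\right)$)
$K^{2}{\left(D,16 \right)} = \left(1 + 16 \left(-12\right) - 12 \left(-2 + 16\right)\right)^{2} = \left(1 - 192 - 168\right)^{2} = \left(-359\right)^{2} = 128881$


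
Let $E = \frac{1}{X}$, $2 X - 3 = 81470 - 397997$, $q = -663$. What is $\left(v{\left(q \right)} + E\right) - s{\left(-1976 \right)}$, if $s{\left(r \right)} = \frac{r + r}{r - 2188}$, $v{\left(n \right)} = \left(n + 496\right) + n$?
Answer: $- \frac{45633159919}{54916914} \approx -830.95$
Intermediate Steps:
$v{\left(n \right)} = 496 + 2 n$ ($v{\left(n \right)} = \left(496 + n\right) + n = 496 + 2 n$)
$X = -158262$ ($X = \frac{3}{2} + \frac{81470 - 397997}{2} = \frac{3}{2} + \frac{1}{2} \left(-316527\right) = \frac{3}{2} - \frac{316527}{2} = -158262$)
$s{\left(r \right)} = \frac{2 r}{-2188 + r}$
$E = - \frac{1}{158262}$ ($E = \frac{1}{-158262} = - \frac{1}{158262} \approx -6.3186 \cdot 10^{-6}$)
$\left(v{\left(q \right)} + E\right) - s{\left(-1976 \right)} = \left(\left(496 + 2 \left(-663\right)\right) - \frac{1}{158262}\right) - 2 \left(-1976\right) \frac{1}{-2188 - 1976} = \left(\left(496 - 1326\right) - \frac{1}{158262}\right) - 2 \left(-1976\right) \frac{1}{-4164} = \left(-830 - \frac{1}{158262}\right) - 2 \left(-1976\right) \left(- \frac{1}{4164}\right) = - \frac{131357461}{158262} - \frac{988}{1041} = - \frac{45633159919}{54916914}$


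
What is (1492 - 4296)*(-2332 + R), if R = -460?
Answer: 7828768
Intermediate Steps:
(1492 - 4296)*(-2332 + R) = (1492 - 4296)*(-2332 - 460) = -2804*(-2792) = 7828768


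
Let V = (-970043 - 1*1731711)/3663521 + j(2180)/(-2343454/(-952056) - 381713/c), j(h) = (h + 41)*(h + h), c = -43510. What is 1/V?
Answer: 426228536532390707/367387983993948310953682 ≈ 1.1602e-6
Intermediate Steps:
j(h) = 2*h*(41 + h) (j(h) = (41 + h)*(2*h) = 2*h*(41 + h))
V = 367387983993948310953682/426228536532390707 (V = (-970043 - 1*1731711)/3663521 + (2*2180*(41 + 2180))/(-2343454/(-952056) - 381713/(-43510)) = (-970043 - 1731711)*(1/3663521) + (2*2180*2221)/(-2343454*(-1/952056) - 381713*(-1/43510)) = -2701754*1/3663521 + 9683560/(1171727/476028 + 381713/43510) = -2701754/3663521 + 9683560/(116343958867/10355989140) = -2701754/3663521 + 9683560*(10355989140/116343958867) = -2701754/3663521 + 100282842196538400/116343958867 = 367387983993948310953682/426228536532390707 ≈ 8.6195e+5)
1/V = 1/(367387983993948310953682/426228536532390707) = 426228536532390707/367387983993948310953682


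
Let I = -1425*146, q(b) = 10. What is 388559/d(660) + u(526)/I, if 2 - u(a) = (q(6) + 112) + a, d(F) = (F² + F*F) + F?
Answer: 142812143/318228900 ≈ 0.44877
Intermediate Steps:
d(F) = F + 2*F² (d(F) = (F² + F²) + F = 2*F² + F = F + 2*F²)
I = -208050
u(a) = -120 - a (u(a) = 2 - ((10 + 112) + a) = 2 - (122 + a) = 2 + (-122 - a) = -120 - a)
388559/d(660) + u(526)/I = 388559/((660*(1 + 2*660))) + (-120 - 1*526)/(-208050) = 388559/((660*(1 + 1320))) + (-120 - 526)*(-1/208050) = 388559/((660*1321)) - 646*(-1/208050) = 388559/871860 + 17/5475 = 142812143/318228900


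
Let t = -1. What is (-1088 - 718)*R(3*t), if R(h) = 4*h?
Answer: 21672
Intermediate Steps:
(-1088 - 718)*R(3*t) = (-1088 - 718)*(4*(3*(-1))) = -7224*(-3) = -1806*(-12) = 21672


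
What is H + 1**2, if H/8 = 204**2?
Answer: 332929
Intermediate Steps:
H = 332928 (H = 8*204**2 = 8*41616 = 332928)
H + 1**2 = 332928 + 1**2 = 332928 + 1 = 332929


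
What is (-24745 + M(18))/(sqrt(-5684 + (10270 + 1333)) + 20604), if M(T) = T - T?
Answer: -169948660/141506299 + 24745*sqrt(5919)/424518897 ≈ -1.1965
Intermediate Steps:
M(T) = 0
(-24745 + M(18))/(sqrt(-5684 + (10270 + 1333)) + 20604) = (-24745 + 0)/(sqrt(-5684 + (10270 + 1333)) + 20604) = -24745/(sqrt(-5684 + 11603) + 20604) = -24745/(sqrt(5919) + 20604) = -24745/(20604 + sqrt(5919))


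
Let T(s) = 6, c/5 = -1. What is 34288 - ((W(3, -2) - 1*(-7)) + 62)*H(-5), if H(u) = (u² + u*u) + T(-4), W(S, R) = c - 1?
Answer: 30760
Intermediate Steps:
c = -5 (c = 5*(-1) = -5)
W(S, R) = -6 (W(S, R) = -5 - 1 = -6)
H(u) = 6 + 2*u² (H(u) = (u² + u*u) + 6 = (u² + u²) + 6 = 2*u² + 6 = 6 + 2*u²)
34288 - ((W(3, -2) - 1*(-7)) + 62)*H(-5) = 34288 - ((-6 - 1*(-7)) + 62)*(6 + 2*(-5)²) = 34288 - ((-6 + 7) + 62)*(6 + 2*25) = 34288 - (1 + 62)*(6 + 50) = 34288 - 63*56 = 34288 - 1*3528 = 34288 - 3528 = 30760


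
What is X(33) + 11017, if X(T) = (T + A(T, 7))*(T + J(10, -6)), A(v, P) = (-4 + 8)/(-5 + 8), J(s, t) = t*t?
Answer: 13386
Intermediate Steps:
J(s, t) = t²
A(v, P) = 4/3
X(T) = (36 + T)*(4/3 + T) (X(T) = (T + 4/3)*(T + (-6)²) = (4/3 + T)*(T + 36) = (4/3 + T)*(36 + T) = (36 + T)*(4/3 + T))
X(33) + 11017 = (48 + 33² + (112/3)*33) + 11017 = (48 + 1089 + 1232) + 11017 = 2369 + 11017 = 13386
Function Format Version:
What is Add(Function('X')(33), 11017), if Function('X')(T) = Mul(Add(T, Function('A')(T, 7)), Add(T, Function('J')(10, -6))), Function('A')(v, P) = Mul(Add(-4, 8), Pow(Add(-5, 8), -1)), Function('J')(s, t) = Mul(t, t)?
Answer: 13386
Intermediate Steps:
Function('J')(s, t) = Pow(t, 2)
Function('A')(v, P) = Rational(4, 3) (Function('A')(v, P) = Mul(4, Pow(3, -1)) = Mul(4, Rational(1, 3)) = Rational(4, 3))
Function('X')(T) = Mul(Add(36, T), Add(Rational(4, 3), T)) (Function('X')(T) = Mul(Add(T, Rational(4, 3)), Add(T, Pow(-6, 2))) = Mul(Add(Rational(4, 3), T), Add(T, 36)) = Mul(Add(Rational(4, 3), T), Add(36, T)) = Mul(Add(36, T), Add(Rational(4, 3), T)))
Add(Function('X')(33), 11017) = Add(Add(48, Pow(33, 2), Mul(Rational(112, 3), 33)), 11017) = Add(Add(48, 1089, 1232), 11017) = Add(2369, 11017) = 13386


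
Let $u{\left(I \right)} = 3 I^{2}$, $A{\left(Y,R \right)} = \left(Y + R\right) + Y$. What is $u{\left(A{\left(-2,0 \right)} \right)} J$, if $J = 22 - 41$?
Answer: $-912$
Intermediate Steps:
$A{\left(Y,R \right)} = R + 2 Y$ ($A{\left(Y,R \right)} = \left(R + Y\right) + Y = R + 2 Y$)
$J = -19$
$u{\left(A{\left(-2,0 \right)} \right)} J = 3 \left(0 + 2 \left(-2\right)\right)^{2} \left(-19\right) = 3 \left(0 - 4\right)^{2} \left(-19\right) = 3 \left(-4\right)^{2} \left(-19\right) = 3 \cdot 16 \left(-19\right) = 48 \left(-19\right) = -912$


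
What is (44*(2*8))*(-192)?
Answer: -135168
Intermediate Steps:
(44*(2*8))*(-192) = (44*16)*(-192) = 704*(-192) = -135168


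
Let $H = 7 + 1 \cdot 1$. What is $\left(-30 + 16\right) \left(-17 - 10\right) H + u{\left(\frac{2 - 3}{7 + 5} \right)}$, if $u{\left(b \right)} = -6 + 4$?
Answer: $3022$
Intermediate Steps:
$H = 8$ ($H = 7 + 1 = 8$)
$u{\left(b \right)} = -2$
$\left(-30 + 16\right) \left(-17 - 10\right) H + u{\left(\frac{2 - 3}{7 + 5} \right)} = \left(-30 + 16\right) \left(-17 - 10\right) 8 - 2 = \left(-14\right) \left(-27\right) 8 - 2 = 378 \cdot 8 - 2 = 3024 - 2 = 3022$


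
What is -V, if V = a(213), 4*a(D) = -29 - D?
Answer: 121/2 ≈ 60.500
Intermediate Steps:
a(D) = -29/4 - D/4 (a(D) = (-29 - D)/4 = -29/4 - D/4)
V = -121/2 (V = -29/4 - ¼*213 = -29/4 - 213/4 = -121/2 ≈ -60.500)
-V = -1*(-121/2) = 121/2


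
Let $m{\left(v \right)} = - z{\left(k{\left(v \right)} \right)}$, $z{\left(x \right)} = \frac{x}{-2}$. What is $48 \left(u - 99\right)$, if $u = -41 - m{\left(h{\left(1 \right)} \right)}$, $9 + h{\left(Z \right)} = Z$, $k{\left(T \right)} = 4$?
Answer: $-6816$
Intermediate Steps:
$h{\left(Z \right)} = -9 + Z$
$z{\left(x \right)} = - \frac{x}{2}$
$m{\left(v \right)} = 2$ ($m{\left(v \right)} = - \frac{\left(-1\right) 4}{2} = \left(-1\right) \left(-2\right) = 2$)
$u = -43$ ($u = -41 - 2 = -43$)
$48 \left(u - 99\right) = 48 \left(-43 - 99\right) = 48 \left(-142\right) = -6816$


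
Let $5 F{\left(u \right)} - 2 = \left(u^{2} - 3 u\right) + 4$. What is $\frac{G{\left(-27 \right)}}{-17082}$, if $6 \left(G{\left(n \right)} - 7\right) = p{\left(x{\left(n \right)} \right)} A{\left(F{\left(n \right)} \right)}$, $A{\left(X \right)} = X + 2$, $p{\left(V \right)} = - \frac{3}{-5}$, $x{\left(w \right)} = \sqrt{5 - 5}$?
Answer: $- \frac{98}{71175} \approx -0.0013769$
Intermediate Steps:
$x{\left(w \right)} = 0$ ($x{\left(w \right)} = \sqrt{0} = 0$)
$p{\left(V \right)} = \frac{3}{5}$ ($p{\left(V \right)} = \left(-3\right) \left(- \frac{1}{5}\right) = \frac{3}{5}$)
$F{\left(u \right)} = \frac{6}{5} - \frac{3 u}{5} + \frac{u^{2}}{5}$ ($F{\left(u \right)} = \frac{2}{5} + \frac{\left(u^{2} - 3 u\right) + 4}{5} = \frac{2}{5} + \frac{4 + u^{2} - 3 u}{5} = \frac{2}{5} + \left(\frac{4}{5} - \frac{3 u}{5} + \frac{u^{2}}{5}\right) = \frac{6}{5} - \frac{3 u}{5} + \frac{u^{2}}{5}$)
$A{\left(X \right)} = 2 + X$
$G{\left(n \right)} = \frac{183}{25} - \frac{3 n}{50} + \frac{n^{2}}{50}$ ($G{\left(n \right)} = 7 + \frac{\frac{3}{5} \left(2 + \left(\frac{6}{5} - \frac{3 n}{5} + \frac{n^{2}}{5}\right)\right)}{6} = 7 + \frac{\frac{3}{5} \left(\frac{16}{5} - \frac{3 n}{5} + \frac{n^{2}}{5}\right)}{6} = 7 + \frac{\frac{48}{25} - \frac{9 n}{25} + \frac{3 n^{2}}{25}}{6} = 7 + \left(\frac{8}{25} - \frac{3 n}{50} + \frac{n^{2}}{50}\right) = \frac{183}{25} - \frac{3 n}{50} + \frac{n^{2}}{50}$)
$\frac{G{\left(-27 \right)}}{-17082} = \frac{\frac{183}{25} - - \frac{81}{50} + \frac{\left(-27\right)^{2}}{50}}{-17082} = \left(\frac{183}{25} + \frac{81}{50} + \frac{1}{50} \cdot 729\right) \left(- \frac{1}{17082}\right) = \left(\frac{183}{25} + \frac{81}{50} + \frac{729}{50}\right) \left(- \frac{1}{17082}\right) = \frac{588}{25} \left(- \frac{1}{17082}\right) = - \frac{98}{71175}$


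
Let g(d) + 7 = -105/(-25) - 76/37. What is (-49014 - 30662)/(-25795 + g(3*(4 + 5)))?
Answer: 14740060/4772973 ≈ 3.0882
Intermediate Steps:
g(d) = -898/185 (g(d) = -7 + (-105/(-25) - 76/37) = -7 + (-105*(-1/25) - 76*1/37) = -7 + (21/5 - 76/37) = -7 + 397/185 = -898/185)
(-49014 - 30662)/(-25795 + g(3*(4 + 5))) = (-49014 - 30662)/(-25795 - 898/185) = -79676/(-4772973/185) = -79676*(-185/4772973) = 14740060/4772973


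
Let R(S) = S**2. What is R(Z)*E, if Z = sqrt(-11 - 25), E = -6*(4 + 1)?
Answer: 1080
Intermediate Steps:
E = -30 (E = -6*5 = -30)
Z = 6*I (Z = sqrt(-36) = 6*I ≈ 6.0*I)
R(Z)*E = (6*I)**2*(-30) = -36*(-30) = 1080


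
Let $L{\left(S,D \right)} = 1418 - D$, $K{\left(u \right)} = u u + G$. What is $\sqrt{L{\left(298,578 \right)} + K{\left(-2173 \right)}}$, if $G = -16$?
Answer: $\sqrt{4722753} \approx 2173.2$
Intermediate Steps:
$K{\left(u \right)} = -16 + u^{2}$ ($K{\left(u \right)} = u u - 16 = u^{2} - 16 = -16 + u^{2}$)
$\sqrt{L{\left(298,578 \right)} + K{\left(-2173 \right)}} = \sqrt{\left(1418 - 578\right) - \left(16 - \left(-2173\right)^{2}\right)} = \sqrt{\left(1418 - 578\right) + \left(-16 + 4721929\right)} = \sqrt{840 + 4721913} = \sqrt{4722753}$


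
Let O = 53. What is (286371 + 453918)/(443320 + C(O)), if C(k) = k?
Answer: 246763/147791 ≈ 1.6697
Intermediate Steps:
(286371 + 453918)/(443320 + C(O)) = (286371 + 453918)/(443320 + 53) = 740289/443373 = 740289*(1/443373) = 246763/147791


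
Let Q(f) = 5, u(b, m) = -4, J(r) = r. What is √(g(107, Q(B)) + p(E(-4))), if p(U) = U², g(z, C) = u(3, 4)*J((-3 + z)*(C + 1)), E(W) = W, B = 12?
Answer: 4*I*√155 ≈ 49.8*I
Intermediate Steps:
g(z, C) = -4*(1 + C)*(-3 + z) (g(z, C) = -4*(-3 + z)*(C + 1) = -4*(-3 + z)*(1 + C) = -4*(1 + C)*(-3 + z))
√(g(107, Q(B)) + p(E(-4))) = √((12 - 4*107 + 12*5 - 4*5*107) + (-4)²) = √((12 - 428 + 60 - 2140) + 16) = √(-2496 + 16) = √(-2480) = 4*I*√155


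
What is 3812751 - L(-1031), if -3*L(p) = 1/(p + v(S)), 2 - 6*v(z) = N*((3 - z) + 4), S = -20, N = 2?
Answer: 11891970368/3119 ≈ 3.8128e+6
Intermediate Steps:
v(z) = -2 + z/3 (v(z) = ⅓ - ((3 - z) + 4)/3 = ⅓ - (7 - z)/3 = ⅓ - (14 - 2*z)/6 = ⅓ + (-7/3 + z/3) = -2 + z/3)
L(p) = -1/(3*(-26/3 + p)) (L(p) = -1/(3*(p + (-2 + (⅓)*(-20)))) = -1/(3*(p + (-2 - 20/3))) = -1/(3*(p - 26/3)) = -1/(3*(-26/3 + p)))
3812751 - L(-1031) = 3812751 - (-1)/(-26 + 3*(-1031)) = 3812751 - (-1)/(-26 - 3093) = 3812751 - (-1)/(-3119) = 3812751 - (-1)*(-1)/3119 = 3812751 - 1*1/3119 = 3812751 - 1/3119 = 11891970368/3119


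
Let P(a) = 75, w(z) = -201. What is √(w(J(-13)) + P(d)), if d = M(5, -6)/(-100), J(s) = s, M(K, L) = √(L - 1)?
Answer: 3*I*√14 ≈ 11.225*I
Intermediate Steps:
M(K, L) = √(-1 + L)
d = -I*√7/100 (d = √(-1 - 6)/(-100) = √(-7)*(-1/100) = (I*√7)*(-1/100) = -I*√7/100 ≈ -0.026458*I)
√(w(J(-13)) + P(d)) = √(-201 + 75) = √(-126) = 3*I*√14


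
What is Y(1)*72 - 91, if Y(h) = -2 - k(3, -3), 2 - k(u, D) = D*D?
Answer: 269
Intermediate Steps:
k(u, D) = 2 - D**2 (k(u, D) = 2 - D*D = 2 - D**2)
Y(h) = 5 (Y(h) = -2 - (2 - 1*(-3)**2) = -2 - (2 - 1*9) = -2 - (2 - 9) = -2 - 1*(-7) = -2 + 7 = 5)
Y(1)*72 - 91 = 5*72 - 91 = 360 - 91 = 269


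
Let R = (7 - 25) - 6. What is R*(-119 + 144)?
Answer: -600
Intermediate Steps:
R = -24 (R = -18 - 6 = -24)
R*(-119 + 144) = -24*(-119 + 144) = -24*25 = -600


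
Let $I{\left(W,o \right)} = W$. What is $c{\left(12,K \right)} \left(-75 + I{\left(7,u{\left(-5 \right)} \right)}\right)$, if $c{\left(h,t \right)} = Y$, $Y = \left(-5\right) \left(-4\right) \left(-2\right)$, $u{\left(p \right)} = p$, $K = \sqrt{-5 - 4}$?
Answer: $2720$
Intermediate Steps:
$K = 3 i$ ($K = \sqrt{-9} = 3 i \approx 3.0 i$)
$Y = -40$ ($Y = 20 \left(-2\right) = -40$)
$c{\left(h,t \right)} = -40$
$c{\left(12,K \right)} \left(-75 + I{\left(7,u{\left(-5 \right)} \right)}\right) = - 40 \left(-75 + 7\right) = \left(-40\right) \left(-68\right) = 2720$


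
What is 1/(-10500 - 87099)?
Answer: -1/97599 ≈ -1.0246e-5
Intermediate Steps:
1/(-10500 - 87099) = 1/(-97599) = -1/97599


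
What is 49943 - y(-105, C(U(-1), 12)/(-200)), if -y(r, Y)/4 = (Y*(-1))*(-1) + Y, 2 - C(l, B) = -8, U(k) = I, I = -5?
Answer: 249713/5 ≈ 49943.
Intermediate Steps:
U(k) = -5
C(l, B) = 10 (C(l, B) = 2 - 1*(-8) = 2 + 8 = 10)
y(r, Y) = -8*Y (y(r, Y) = -4*((Y*(-1))*(-1) + Y) = -4*(-Y*(-1) + Y) = -4*(Y + Y) = -8*Y)
49943 - y(-105, C(U(-1), 12)/(-200)) = 49943 - (-8)*10/(-200) = 49943 - (-8)*10*(-1/200) = 49943 - (-8)*(-1)/20 = 49943 - 1*2/5 = 49943 - 2/5 = 249713/5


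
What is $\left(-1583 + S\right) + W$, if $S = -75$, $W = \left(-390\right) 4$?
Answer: $-3218$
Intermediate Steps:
$W = -1560$
$\left(-1583 + S\right) + W = \left(-1583 - 75\right) - 1560 = -1658 - 1560 = -3218$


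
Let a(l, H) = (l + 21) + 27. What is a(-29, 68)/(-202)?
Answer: -19/202 ≈ -0.094059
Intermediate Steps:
a(l, H) = 48 + l (a(l, H) = (21 + l) + 27 = 48 + l)
a(-29, 68)/(-202) = (48 - 29)/(-202) = 19*(-1/202) = -19/202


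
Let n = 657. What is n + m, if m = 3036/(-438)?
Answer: 47455/73 ≈ 650.07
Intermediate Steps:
m = -506/73 (m = 3036*(-1/438) = -506/73 ≈ -6.9315)
n + m = 657 - 506/73 = 47455/73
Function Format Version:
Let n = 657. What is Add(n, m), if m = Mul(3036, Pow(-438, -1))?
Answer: Rational(47455, 73) ≈ 650.07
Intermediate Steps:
m = Rational(-506, 73) (m = Mul(3036, Rational(-1, 438)) = Rational(-506, 73) ≈ -6.9315)
Add(n, m) = Add(657, Rational(-506, 73)) = Rational(47455, 73)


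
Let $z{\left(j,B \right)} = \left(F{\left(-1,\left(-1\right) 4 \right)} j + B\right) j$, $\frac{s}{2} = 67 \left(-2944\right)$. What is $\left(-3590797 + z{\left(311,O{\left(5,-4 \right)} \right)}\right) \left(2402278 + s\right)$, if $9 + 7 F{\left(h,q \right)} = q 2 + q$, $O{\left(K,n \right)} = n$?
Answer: $-7794619311528$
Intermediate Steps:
$s = -394496$ ($s = 2 \cdot 67 \left(-2944\right) = 2 \left(-197248\right) = -394496$)
$F{\left(h,q \right)} = - \frac{9}{7} + \frac{3 q}{7}$ ($F{\left(h,q \right)} = - \frac{9}{7} + \frac{q 2 + q}{7} = - \frac{9}{7} + \frac{2 q + q}{7} = - \frac{9}{7} + \frac{3 q}{7}$)
$z{\left(j,B \right)} = j \left(B - 3 j\right)$ ($z{\left(j,B \right)} = \left(\left(- \frac{9}{7} + \frac{3 \left(\left(-1\right) 4\right)}{7}\right) j + B\right) j = \left(\left(- \frac{9}{7} + \frac{3}{7} \left(-4\right)\right) j + B\right) j = \left(\left(- \frac{9}{7} - \frac{12}{7}\right) j + B\right) j = \left(- 3 j + B\right) j = \left(B - 3 j\right) j = j \left(B - 3 j\right)$)
$\left(-3590797 + z{\left(311,O{\left(5,-4 \right)} \right)}\right) \left(2402278 + s\right) = \left(-3590797 + 311 \left(-4 - 933\right)\right) \left(2402278 - 394496\right) = \left(-3590797 + 311 \left(-4 - 933\right)\right) 2007782 = \left(-3590797 + 311 \left(-937\right)\right) 2007782 = \left(-3590797 - 291407\right) 2007782 = \left(-3882204\right) 2007782 = -7794619311528$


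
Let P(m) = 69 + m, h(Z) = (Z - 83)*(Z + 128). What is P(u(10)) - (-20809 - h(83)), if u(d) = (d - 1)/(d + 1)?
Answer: 229667/11 ≈ 20879.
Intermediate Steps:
u(d) = (-1 + d)/(1 + d)
h(Z) = (-83 + Z)*(128 + Z)
P(u(10)) - (-20809 - h(83)) = (69 + (-1 + 10)/(1 + 10)) - (-20809 - (-10624 + 83² + 45*83)) = (69 + 9/11) - (-20809 - (-10624 + 6889 + 3735)) = (69 + (1/11)*9) - (-20809 - 1*0) = (69 + 9/11) - (-20809 + 0) = 768/11 - 1*(-20809) = 768/11 + 20809 = 229667/11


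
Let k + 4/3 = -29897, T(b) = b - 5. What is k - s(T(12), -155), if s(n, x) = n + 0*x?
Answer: -89716/3 ≈ -29905.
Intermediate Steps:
T(b) = -5 + b
s(n, x) = n (s(n, x) = n + 0 = n)
k = -89695/3 (k = -4/3 - 29897 = -89695/3 ≈ -29898.)
k - s(T(12), -155) = -89695/3 - (-5 + 12) = -89695/3 - 1*7 = -89695/3 - 7 = -89716/3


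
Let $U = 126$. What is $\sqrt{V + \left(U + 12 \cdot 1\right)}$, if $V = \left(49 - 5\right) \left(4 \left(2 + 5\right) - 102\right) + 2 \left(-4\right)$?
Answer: $i \sqrt{3126} \approx 55.911 i$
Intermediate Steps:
$V = -3264$ ($V = 44 \left(4 \cdot 7 - 102\right) - 8 = 44 \left(28 - 102\right) - 8 = 44 \left(-74\right) - 8 = -3256 - 8 = -3264$)
$\sqrt{V + \left(U + 12 \cdot 1\right)} = \sqrt{-3264 + \left(126 + 12 \cdot 1\right)} = \sqrt{-3264 + \left(126 + 12\right)} = \sqrt{-3264 + 138} = \sqrt{-3126} = i \sqrt{3126}$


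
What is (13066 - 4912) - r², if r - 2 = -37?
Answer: 6929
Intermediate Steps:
r = -35 (r = 2 - 37 = -35)
(13066 - 4912) - r² = (13066 - 4912) - 1*(-35)² = 8154 - 1*1225 = 8154 - 1225 = 6929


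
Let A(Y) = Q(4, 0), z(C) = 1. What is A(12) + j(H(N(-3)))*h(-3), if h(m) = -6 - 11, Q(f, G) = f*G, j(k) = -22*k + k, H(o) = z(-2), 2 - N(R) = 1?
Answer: 357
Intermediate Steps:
N(R) = 1 (N(R) = 2 - 1*1 = 2 - 1 = 1)
H(o) = 1
j(k) = -21*k
Q(f, G) = G*f
A(Y) = 0 (A(Y) = 0*4 = 0)
h(m) = -17
A(12) + j(H(N(-3)))*h(-3) = 0 - 21*1*(-17) = 0 - 21*(-17) = 0 + 357 = 357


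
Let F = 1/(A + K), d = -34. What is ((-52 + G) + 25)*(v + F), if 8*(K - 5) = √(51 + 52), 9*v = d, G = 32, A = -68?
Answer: -43346650/2285217 - 40*√103/253913 ≈ -18.970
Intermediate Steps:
v = -34/9 (v = (⅑)*(-34) = -34/9 ≈ -3.7778)
K = 5 + √103/8 (K = 5 + √(51 + 52)/8 = 5 + √103/8 ≈ 6.2686)
F = 1/(-63 + √103/8) (F = 1/(-68 + (5 + √103/8)) = 1/(-63 + √103/8) ≈ -0.016199)
((-52 + G) + 25)*(v + F) = ((-52 + 32) + 25)*(-34/9 + (-4032/253913 - 8*√103/253913)) = (-20 + 25)*(-8669330/2285217 - 8*√103/253913) = 5*(-8669330/2285217 - 8*√103/253913) = -43346650/2285217 - 40*√103/253913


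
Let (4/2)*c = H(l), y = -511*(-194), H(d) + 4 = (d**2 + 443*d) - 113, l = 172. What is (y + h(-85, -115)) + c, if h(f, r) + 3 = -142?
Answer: 303641/2 ≈ 1.5182e+5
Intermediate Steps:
H(d) = -117 + d**2 + 443*d (H(d) = -4 + ((d**2 + 443*d) - 113) = -4 + (-113 + d**2 + 443*d) = -117 + d**2 + 443*d)
h(f, r) = -145 (h(f, r) = -3 - 142 = -145)
y = 99134
c = 105663/2 (c = (-117 + 172**2 + 443*172)/2 = (-117 + 29584 + 76196)/2 = (1/2)*105663 = 105663/2 ≈ 52832.)
(y + h(-85, -115)) + c = (99134 - 145) + 105663/2 = 98989 + 105663/2 = 303641/2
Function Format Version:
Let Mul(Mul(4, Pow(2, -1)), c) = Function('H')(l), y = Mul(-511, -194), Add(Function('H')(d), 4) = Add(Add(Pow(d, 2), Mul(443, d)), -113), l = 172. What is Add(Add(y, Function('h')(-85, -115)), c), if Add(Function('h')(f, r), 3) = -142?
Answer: Rational(303641, 2) ≈ 1.5182e+5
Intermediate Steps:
Function('H')(d) = Add(-117, Pow(d, 2), Mul(443, d)) (Function('H')(d) = Add(-4, Add(Add(Pow(d, 2), Mul(443, d)), -113)) = Add(-4, Add(-113, Pow(d, 2), Mul(443, d))) = Add(-117, Pow(d, 2), Mul(443, d)))
Function('h')(f, r) = -145 (Function('h')(f, r) = Add(-3, -142) = -145)
y = 99134
c = Rational(105663, 2) (c = Mul(Rational(1, 2), Add(-117, Pow(172, 2), Mul(443, 172))) = Mul(Rational(1, 2), Add(-117, 29584, 76196)) = Mul(Rational(1, 2), 105663) = Rational(105663, 2) ≈ 52832.)
Add(Add(y, Function('h')(-85, -115)), c) = Add(Add(99134, -145), Rational(105663, 2)) = Add(98989, Rational(105663, 2)) = Rational(303641, 2)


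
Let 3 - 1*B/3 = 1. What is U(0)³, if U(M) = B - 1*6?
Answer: 0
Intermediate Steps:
B = 6 (B = 9 - 3*1 = 9 - 3 = 6)
U(M) = 0 (U(M) = 6 - 1*6 = 6 - 6 = 0)
U(0)³ = 0³ = 0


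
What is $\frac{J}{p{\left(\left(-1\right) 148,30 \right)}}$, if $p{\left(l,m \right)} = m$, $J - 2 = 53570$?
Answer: $\frac{26786}{15} \approx 1785.7$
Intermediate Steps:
$J = 53572$ ($J = 2 + 53570 = 53572$)
$\frac{J}{p{\left(\left(-1\right) 148,30 \right)}} = \frac{53572}{30} = 53572 \cdot \frac{1}{30} = \frac{26786}{15}$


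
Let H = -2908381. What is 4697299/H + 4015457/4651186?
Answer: -10169532501497/13527420989866 ≈ -0.75177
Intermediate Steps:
4697299/H + 4015457/4651186 = 4697299/(-2908381) + 4015457/4651186 = 4697299*(-1/2908381) + 4015457*(1/4651186) = -4697299/2908381 + 4015457/4651186 = -10169532501497/13527420989866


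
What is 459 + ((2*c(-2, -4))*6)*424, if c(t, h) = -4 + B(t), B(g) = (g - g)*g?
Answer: -19893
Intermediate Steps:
B(g) = 0 (B(g) = 0*g = 0)
c(t, h) = -4 (c(t, h) = -4 + 0 = -4)
459 + ((2*c(-2, -4))*6)*424 = 459 + ((2*(-4))*6)*424 = 459 - 8*6*424 = 459 - 48*424 = 459 - 20352 = -19893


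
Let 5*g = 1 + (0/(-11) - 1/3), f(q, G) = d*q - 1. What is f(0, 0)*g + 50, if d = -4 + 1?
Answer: 748/15 ≈ 49.867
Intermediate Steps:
d = -3
f(q, G) = -1 - 3*q (f(q, G) = -3*q - 1 = -1 - 3*q)
g = 2/15 (g = (1 + (0/(-11) - 1/3))/5 = (1 + (0*(-1/11) - 1*1/3))/5 = (1 + (0 - 1/3))/5 = (1 - 1/3)/5 = (1/5)*(2/3) = 2/15 ≈ 0.13333)
f(0, 0)*g + 50 = (-1 - 3*0)*(2/15) + 50 = (-1 + 0)*(2/15) + 50 = -1*2/15 + 50 = -2/15 + 50 = 748/15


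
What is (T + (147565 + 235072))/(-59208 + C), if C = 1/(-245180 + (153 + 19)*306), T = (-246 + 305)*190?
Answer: -75834452156/11400381985 ≈ -6.6519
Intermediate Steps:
T = 11210 (T = 59*190 = 11210)
C = -1/192548 (C = 1/(-245180 + 172*306) = 1/(-245180 + 52632) = 1/(-192548) = -1/192548 ≈ -5.1935e-6)
(T + (147565 + 235072))/(-59208 + C) = (11210 + (147565 + 235072))/(-59208 - 1/192548) = (11210 + 382637)/(-11400381985/192548) = 393847*(-192548/11400381985) = -75834452156/11400381985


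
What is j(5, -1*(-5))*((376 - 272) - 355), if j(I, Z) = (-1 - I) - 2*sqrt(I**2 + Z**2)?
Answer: 1506 + 2510*sqrt(2) ≈ 5055.7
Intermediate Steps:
j(I, Z) = -1 - I - 2*sqrt(I**2 + Z**2)
j(5, -1*(-5))*((376 - 272) - 355) = (-1 - 1*5 - 2*sqrt(5**2 + (-1*(-5))**2))*((376 - 272) - 355) = (-1 - 5 - 2*sqrt(25 + 5**2))*(104 - 355) = (-1 - 5 - 2*sqrt(25 + 25))*(-251) = (-1 - 5 - 10*sqrt(2))*(-251) = (-6 - 10*sqrt(2))*(-251) = 1506 + 2510*sqrt(2)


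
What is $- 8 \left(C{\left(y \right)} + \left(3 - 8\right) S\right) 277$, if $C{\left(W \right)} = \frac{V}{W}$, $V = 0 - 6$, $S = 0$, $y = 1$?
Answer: $13296$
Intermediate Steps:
$V = -6$ ($V = 0 - 6 = -6$)
$C{\left(W \right)} = - \frac{6}{W}$
$- 8 \left(C{\left(y \right)} + \left(3 - 8\right) S\right) 277 = - 8 \left(- \frac{6}{1} + \left(3 - 8\right) 0\right) 277 = - 8 \left(\left(-6\right) 1 + \left(3 - 8\right) 0\right) 277 = - 8 \left(-6 - 0\right) 277 = - 8 \left(-6 + 0\right) 277 = \left(-8\right) \left(-6\right) 277 = 48 \cdot 277 = 13296$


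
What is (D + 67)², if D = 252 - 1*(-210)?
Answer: 279841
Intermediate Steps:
D = 462 (D = 252 + 210 = 462)
(D + 67)² = (462 + 67)² = 529² = 279841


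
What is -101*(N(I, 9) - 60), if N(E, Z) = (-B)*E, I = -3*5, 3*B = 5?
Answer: 3535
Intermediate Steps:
B = 5/3 (B = (⅓)*5 = 5/3 ≈ 1.6667)
I = -15
N(E, Z) = -5*E/3 (N(E, Z) = (-1*5/3)*E = -5*E/3)
-101*(N(I, 9) - 60) = -101*(-5/3*(-15) - 60) = -101*(25 - 60) = -101*(-35) = 3535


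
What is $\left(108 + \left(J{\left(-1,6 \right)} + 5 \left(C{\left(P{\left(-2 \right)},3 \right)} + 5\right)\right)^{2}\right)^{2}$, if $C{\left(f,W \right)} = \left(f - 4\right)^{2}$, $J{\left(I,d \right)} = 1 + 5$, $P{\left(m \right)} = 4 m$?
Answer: $318218963881$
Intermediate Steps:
$J{\left(I,d \right)} = 6$
$C{\left(f,W \right)} = \left(-4 + f\right)^{2}$
$\left(108 + \left(J{\left(-1,6 \right)} + 5 \left(C{\left(P{\left(-2 \right)},3 \right)} + 5\right)\right)^{2}\right)^{2} = \left(108 + \left(6 + 5 \left(\left(-4 + 4 \left(-2\right)\right)^{2} + 5\right)\right)^{2}\right)^{2} = \left(108 + \left(6 + 5 \left(\left(-4 - 8\right)^{2} + 5\right)\right)^{2}\right)^{2} = \left(108 + \left(6 + 5 \left(\left(-12\right)^{2} + 5\right)\right)^{2}\right)^{2} = \left(108 + \left(6 + 5 \left(144 + 5\right)\right)^{2}\right)^{2} = \left(108 + \left(6 + 5 \cdot 149\right)^{2}\right)^{2} = \left(108 + \left(6 + 745\right)^{2}\right)^{2} = \left(108 + 751^{2}\right)^{2} = \left(108 + 564001\right)^{2} = 564109^{2} = 318218963881$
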